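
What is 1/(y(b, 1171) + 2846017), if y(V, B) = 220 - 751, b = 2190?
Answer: 1/2845486 ≈ 3.5143e-7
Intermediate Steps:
y(V, B) = -531
1/(y(b, 1171) + 2846017) = 1/(-531 + 2846017) = 1/2845486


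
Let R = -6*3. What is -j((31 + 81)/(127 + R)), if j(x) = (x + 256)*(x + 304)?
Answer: -931475968/11881 ≈ -78401.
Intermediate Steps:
R = -18
j(x) = (256 + x)*(304 + x)
-j((31 + 81)/(127 + R)) = -(77824 + ((31 + 81)/(127 - 18))² + 560*((31 + 81)/(127 - 18))) = -(77824 + (112/109)² + 560*(112/109)) = -(77824 + 12544/11881 + 62720/109) = -1*931475968/11881 = -931475968/11881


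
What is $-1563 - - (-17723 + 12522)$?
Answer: $-6764$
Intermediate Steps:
$-1563 - - (-17723 + 12522) = -1563 - \left(-1\right) \left(-5201\right) = -1563 - 5201 = -6764$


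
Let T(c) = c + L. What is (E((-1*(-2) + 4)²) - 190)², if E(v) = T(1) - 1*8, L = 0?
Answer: 38809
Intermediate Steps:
T(c) = c (T(c) = c + 0 = c)
E(v) = -7 (E(v) = 1 - 1*8 = 1 - 8 = -7)
(E((-1*(-2) + 4)²) - 190)² = (-7 - 190)² = (-197)² = 38809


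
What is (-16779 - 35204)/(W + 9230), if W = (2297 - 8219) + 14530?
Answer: -51983/17838 ≈ -2.9142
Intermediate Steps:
W = 8608 (W = -5922 + 14530 = 8608)
(-16779 - 35204)/(W + 9230) = (-16779 - 35204)/(8608 + 9230) = -51983/17838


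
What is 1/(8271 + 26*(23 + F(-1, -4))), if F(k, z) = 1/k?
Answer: 1/8843 ≈ 0.00011308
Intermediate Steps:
1/(8271 + 26*(23 + F(-1, -4))) = 1/(8271 + 26*(23 + 1/(-1))) = 1/(8271 + 26*(23 - 1)) = 1/(8271 + 26*22) = 1/(8271 + 572) = 1/8843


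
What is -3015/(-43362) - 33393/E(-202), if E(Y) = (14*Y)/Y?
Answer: -40220696/16863 ≈ -2385.1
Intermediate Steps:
E(Y) = 14
-3015/(-43362) - 33393/E(-202) = -3015/(-43362) - 33393/14 = -3015*(-1/43362) - 33393*1/14 = 335/4818 - 33393/14 = -40220696/16863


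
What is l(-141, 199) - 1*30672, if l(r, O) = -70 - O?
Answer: -30941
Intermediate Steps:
l(-141, 199) - 1*30672 = (-70 - 1*199) - 1*30672 = (-70 - 199) - 30672 = -269 - 30672 = -30941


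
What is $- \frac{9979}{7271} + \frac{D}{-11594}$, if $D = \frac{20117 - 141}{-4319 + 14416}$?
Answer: $- \frac{53106048569}{38689856249} \approx -1.3726$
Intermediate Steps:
$D = \frac{19976}{10097} \approx 1.9784$
$- \frac{9979}{7271} + \frac{D}{-11594} = - \frac{9979}{7271} + \frac{19976}{10097 \left(-11594\right)} = \left(-9979\right) \frac{1}{7271} + \frac{19976}{10097} \left(- \frac{1}{11594}\right) = - \frac{9979}{7271} - \frac{908}{5321119} = - \frac{53106048569}{38689856249}$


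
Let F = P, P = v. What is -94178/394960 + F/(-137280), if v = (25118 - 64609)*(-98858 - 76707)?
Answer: -2633042671331/52134720 ≈ -50505.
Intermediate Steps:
v = 6933237415 (v = -39491*(-175565) = 6933237415)
P = 6933237415
F = 6933237415
-94178/394960 + F/(-137280) = -94178/394960 + 6933237415/(-137280) = -94178*1/394960 + 6933237415*(-1/137280) = -47089/197480 - 106665191/2112 = -2633042671331/52134720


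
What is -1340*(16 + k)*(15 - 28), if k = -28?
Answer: -209040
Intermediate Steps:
-1340*(16 + k)*(15 - 28) = -1340*(16 - 28)*(15 - 28) = -(-16080)*(-13) = -1340*156 = -209040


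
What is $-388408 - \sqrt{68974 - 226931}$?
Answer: $-388408 - i \sqrt{157957} \approx -3.8841 \cdot 10^{5} - 397.44 i$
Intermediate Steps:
$-388408 - \sqrt{68974 - 226931} = -388408 - \sqrt{-157957} = -388408 - i \sqrt{157957}$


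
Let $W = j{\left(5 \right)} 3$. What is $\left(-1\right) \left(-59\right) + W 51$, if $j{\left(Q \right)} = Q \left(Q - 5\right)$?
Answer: $59$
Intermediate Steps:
$j{\left(Q \right)} = Q \left(-5 + Q\right)$
$W = 0$ ($W = 5 \left(-5 + 5\right) 3 = 5 \cdot 0 \cdot 3 = 0 \cdot 3 = 0$)
$\left(-1\right) \left(-59\right) + W 51 = \left(-1\right) \left(-59\right) + 0 \cdot 51 = 59 + 0 = 59$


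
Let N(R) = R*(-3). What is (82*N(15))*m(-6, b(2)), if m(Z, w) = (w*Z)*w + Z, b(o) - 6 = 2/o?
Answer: 1107000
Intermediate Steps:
b(o) = 6 + 2/o
m(Z, w) = Z + Z*w² (m(Z, w) = (Z*w)*w + Z = Z*w² + Z = Z + Z*w²)
N(R) = -3*R
(82*N(15))*m(-6, b(2)) = (82*(-3*15))*(-6*(1 + (6 + 2/2)²)) = (82*(-45))*(-6*(1 + (6 + 2*(½))²)) = -(-22140)*(1 + (6 + 1)²) = -(-22140)*(1 + 7²) = -(-22140)*(1 + 49) = -(-22140)*50 = -3690*(-300) = 1107000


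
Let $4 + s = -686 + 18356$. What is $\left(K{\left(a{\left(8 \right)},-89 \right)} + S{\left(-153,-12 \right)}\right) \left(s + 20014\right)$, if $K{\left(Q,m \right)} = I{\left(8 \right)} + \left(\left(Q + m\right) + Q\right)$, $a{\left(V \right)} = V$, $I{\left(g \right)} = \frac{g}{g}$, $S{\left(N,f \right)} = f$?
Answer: $-3165120$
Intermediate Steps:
$I{\left(g \right)} = 1$
$s = 17666$ ($s = -4 + \left(-686 + 18356\right) = -4 + 17670 = 17666$)
$K{\left(Q,m \right)} = 1 + m + 2 Q$ ($K{\left(Q,m \right)} = 1 + \left(\left(Q + m\right) + Q\right) = 1 + \left(m + 2 Q\right) = 1 + m + 2 Q$)
$\left(K{\left(a{\left(8 \right)},-89 \right)} + S{\left(-153,-12 \right)}\right) \left(s + 20014\right) = \left(\left(1 - 89 + 2 \cdot 8\right) - 12\right) \left(17666 + 20014\right) = \left(\left(1 - 89 + 16\right) - 12\right) 37680 = \left(-72 - 12\right) 37680 = \left(-84\right) 37680 = -3165120$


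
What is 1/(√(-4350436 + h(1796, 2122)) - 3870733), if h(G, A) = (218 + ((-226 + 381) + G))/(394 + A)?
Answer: -9738764228/37696167022233931 - 2*I*√6884842033603/37696167022233931 ≈ -2.5835e-7 - 1.3921e-10*I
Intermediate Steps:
h(G, A) = (373 + G)/(394 + A) (h(G, A) = (218 + (155 + G))/(394 + A) = (373 + G)/(394 + A))
1/(√(-4350436 + h(1796, 2122)) - 3870733) = 1/(√(-4350436 + (373 + 1796)/(394 + 2122)) - 3870733) = 1/(√(-4350436 + 2169/2516) - 3870733) = 1/(√(-10945694807/2516) - 3870733) = 1/(I*√6884842033603/1258 - 3870733) = 1/(-3870733 + I*√6884842033603/1258)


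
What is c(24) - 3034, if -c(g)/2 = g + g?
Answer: -3130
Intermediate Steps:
c(g) = -4*g (c(g) = -2*(g + g) = -4*g)
c(24) - 3034 = -4*24 - 3034 = -96 - 3034 = -3130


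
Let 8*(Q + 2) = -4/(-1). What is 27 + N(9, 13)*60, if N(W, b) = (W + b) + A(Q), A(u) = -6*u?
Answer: 1887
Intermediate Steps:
Q = -3/2 (Q = -2 + (-4/(-1))/8 = -2 + (-4*(-1))/8 = -2 + (⅛)*4 = -2 + ½ = -3/2 ≈ -1.5000)
A(u) = -6*u (A(u) = -3*2*u = -6*u)
N(W, b) = 9 + W + b (N(W, b) = (W + b) - 6*(-3/2) = (W + b) + 9 = 9 + W + b)
27 + N(9, 13)*60 = 27 + (9 + 9 + 13)*60 = 27 + 31*60 = 27 + 1860 = 1887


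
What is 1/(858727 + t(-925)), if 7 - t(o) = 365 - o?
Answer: 1/857444 ≈ 1.1663e-6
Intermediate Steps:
t(o) = -358 + o (t(o) = 7 - (365 - o) = 7 + (-365 + o) = -358 + o)
1/(858727 + t(-925)) = 1/(858727 + (-358 - 925)) = 1/(858727 - 1283) = 1/857444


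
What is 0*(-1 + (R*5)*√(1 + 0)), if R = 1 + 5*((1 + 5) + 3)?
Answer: 0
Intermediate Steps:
R = 46 (R = 1 + 5*(6 + 3) = 1 + 5*9 = 1 + 45 = 46)
0*(-1 + (R*5)*√(1 + 0)) = 0*(-1 + (46*5)*√(1 + 0)) = 0*(-1 + 230*√1) = 0*(-1 + 230*1) = 0*(-1 + 230) = 0*229 = 0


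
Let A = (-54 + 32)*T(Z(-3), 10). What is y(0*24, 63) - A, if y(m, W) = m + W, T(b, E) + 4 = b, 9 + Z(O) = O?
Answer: -289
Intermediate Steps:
Z(O) = -9 + O
T(b, E) = -4 + b
A = 352 (A = (-54 + 32)*(-4 + (-9 - 3)) = -22*(-4 - 12) = -22*(-16) = 352)
y(m, W) = W + m
y(0*24, 63) - A = (63 + 0*24) - 1*352 = (63 + 0) - 352 = 63 - 352 = -289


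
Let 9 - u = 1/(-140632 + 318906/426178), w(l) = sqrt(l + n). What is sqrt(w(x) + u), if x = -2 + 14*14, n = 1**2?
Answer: sqrt(8082181512098696921980 + 898019458496270112025*sqrt(195))/29966972795 ≈ 4.7921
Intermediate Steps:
n = 1
x = 194 (x = -2 + 196 = 194)
w(l) = sqrt(1 + l) (w(l) = sqrt(l + 1) = sqrt(1 + l))
u = 269702968244/29966972795 (u = 9 - 1/(-140632 + 318906/426178) = 9 - 1/(-140632 + 318906*(1/426178)) = 9 - 1/(-140632 + 159453/213089) = 9 - 1/(-29966972795/213089) = 9 - 1*(-213089/29966972795) = 9 + 213089/29966972795 = 269702968244/29966972795 ≈ 9.0000)
sqrt(w(x) + u) = sqrt(sqrt(1 + 194) + 269702968244/29966972795) = sqrt(sqrt(195) + 269702968244/29966972795) = sqrt(269702968244/29966972795 + sqrt(195))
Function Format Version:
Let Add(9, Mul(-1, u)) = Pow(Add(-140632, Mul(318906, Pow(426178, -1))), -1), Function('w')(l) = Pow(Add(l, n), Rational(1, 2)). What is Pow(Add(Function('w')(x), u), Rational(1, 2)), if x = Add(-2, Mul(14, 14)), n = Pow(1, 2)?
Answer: Mul(Rational(1, 29966972795), Pow(Add(8082181512098696921980, Mul(898019458496270112025, Pow(195, Rational(1, 2)))), Rational(1, 2))) ≈ 4.7921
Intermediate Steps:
n = 1
x = 194 (x = Add(-2, 196) = 194)
Function('w')(l) = Pow(Add(1, l), Rational(1, 2)) (Function('w')(l) = Pow(Add(l, 1), Rational(1, 2)) = Pow(Add(1, l), Rational(1, 2)))
u = Rational(269702968244, 29966972795) (u = Add(9, Mul(-1, Pow(Add(-140632, Mul(318906, Pow(426178, -1))), -1))) = Add(9, Mul(-1, Pow(Add(-140632, Mul(318906, Rational(1, 426178))), -1))) = Add(9, Mul(-1, Pow(Add(-140632, Rational(159453, 213089)), -1))) = Add(9, Mul(-1, Pow(Rational(-29966972795, 213089), -1))) = Add(9, Mul(-1, Rational(-213089, 29966972795))) = Add(9, Rational(213089, 29966972795)) = Rational(269702968244, 29966972795) ≈ 9.0000)
Pow(Add(Function('w')(x), u), Rational(1, 2)) = Pow(Add(Pow(Add(1, 194), Rational(1, 2)), Rational(269702968244, 29966972795)), Rational(1, 2)) = Pow(Add(Pow(195, Rational(1, 2)), Rational(269702968244, 29966972795)), Rational(1, 2)) = Pow(Add(Rational(269702968244, 29966972795), Pow(195, Rational(1, 2))), Rational(1, 2))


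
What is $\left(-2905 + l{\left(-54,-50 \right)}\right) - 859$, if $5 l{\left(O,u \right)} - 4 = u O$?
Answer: $- \frac{16116}{5} \approx -3223.2$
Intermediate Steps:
$l{\left(O,u \right)} = \frac{4}{5} + \frac{O u}{5}$ ($l{\left(O,u \right)} = \frac{4}{5} + \frac{u O}{5} = \frac{4}{5} + \frac{O u}{5}$)
$\left(-2905 + l{\left(-54,-50 \right)}\right) - 859 = \left(-2905 + \left(\frac{4}{5} + \frac{1}{5} \left(-54\right) \left(-50\right)\right)\right) - 859 = \left(-2905 + \left(\frac{4}{5} + 540\right)\right) - 859 = \left(-2905 + \frac{2704}{5}\right) - 859 = - \frac{11821}{5} - 859 = - \frac{16116}{5}$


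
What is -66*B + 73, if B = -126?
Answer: 8389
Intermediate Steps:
-66*B + 73 = -66*(-126) + 73 = 8316 + 73 = 8389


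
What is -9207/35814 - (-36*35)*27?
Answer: 406127691/11938 ≈ 34020.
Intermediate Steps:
-9207/35814 - (-36*35)*27 = -9207*1/35814 - (-1260)*27 = -3069/11938 - 1*(-34020) = -3069/11938 + 34020 = 406127691/11938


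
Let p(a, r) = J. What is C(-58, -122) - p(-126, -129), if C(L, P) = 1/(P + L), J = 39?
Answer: -7021/180 ≈ -39.006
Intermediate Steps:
C(L, P) = 1/(L + P)
p(a, r) = 39
C(-58, -122) - p(-126, -129) = 1/(-58 - 122) - 1*39 = 1/(-180) - 39 = -1/180 - 39 = -7021/180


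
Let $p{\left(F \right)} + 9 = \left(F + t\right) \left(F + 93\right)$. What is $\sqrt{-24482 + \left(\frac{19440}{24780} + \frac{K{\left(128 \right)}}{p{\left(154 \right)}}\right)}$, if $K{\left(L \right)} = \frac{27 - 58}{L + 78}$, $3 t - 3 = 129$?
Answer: $\frac{i \sqrt{47074903716238389390378}}{1386686322} \approx 156.46 i$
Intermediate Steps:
$t = 44$ ($t = 1 + \frac{1}{3} \cdot 129 = 1 + 43 = 44$)
$K{\left(L \right)} = - \frac{31}{78 + L}$
$p{\left(F \right)} = -9 + \left(44 + F\right) \left(93 + F\right)$ ($p{\left(F \right)} = -9 + \left(F + 44\right) \left(F + 93\right) = -9 + \left(44 + F\right) \left(93 + F\right)$)
$\sqrt{-24482 + \left(\frac{19440}{24780} + \frac{K{\left(128 \right)}}{p{\left(154 \right)}}\right)} = \sqrt{-24482 + \left(\frac{19440}{24780} + \frac{\left(-31\right) \frac{1}{78 + 128}}{4083 + 154^{2} + 137 \cdot 154}\right)} = \sqrt{-24482 + \left(19440 \cdot \frac{1}{24780} + \frac{\left(-31\right) \frac{1}{206}}{4083 + 23716 + 21098}\right)} = \sqrt{-24482 + \left(\frac{324}{413} + \frac{\left(-31\right) \frac{1}{206}}{48897}\right)} = \sqrt{-24482 + \left(\frac{324}{413} - \frac{31}{10072782}\right)} = \sqrt{-24482 + \frac{3263568565}{4160058966}} = \sqrt{- \frac{101843300037047}{4160058966}} = \frac{i \sqrt{47074903716238389390378}}{1386686322}$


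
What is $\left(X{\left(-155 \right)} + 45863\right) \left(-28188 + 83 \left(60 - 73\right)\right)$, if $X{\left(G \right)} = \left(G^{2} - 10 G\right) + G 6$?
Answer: $-2063557636$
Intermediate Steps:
$X{\left(G \right)} = G^{2} - 4 G$ ($X{\left(G \right)} = \left(G^{2} - 10 G\right) + 6 G = G^{2} - 4 G$)
$\left(X{\left(-155 \right)} + 45863\right) \left(-28188 + 83 \left(60 - 73\right)\right) = \left(- 155 \left(-4 - 155\right) + 45863\right) \left(-28188 + 83 \left(60 - 73\right)\right) = \left(\left(-155\right) \left(-159\right) + 45863\right) \left(-28188 + 83 \left(-13\right)\right) = \left(24645 + 45863\right) \left(-28188 - 1079\right) = 70508 \left(-29267\right) = -2063557636$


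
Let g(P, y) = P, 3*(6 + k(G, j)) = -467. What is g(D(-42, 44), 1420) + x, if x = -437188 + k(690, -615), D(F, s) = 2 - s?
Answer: -1312175/3 ≈ -4.3739e+5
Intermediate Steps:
k(G, j) = -485/3 (k(G, j) = -6 + (⅓)*(-467) = -6 - 467/3 = -485/3)
x = -1312049/3 (x = -437188 - 485/3 = -1312049/3 ≈ -4.3735e+5)
g(D(-42, 44), 1420) + x = (2 - 1*44) - 1312049/3 = (2 - 44) - 1312049/3 = -42 - 1312049/3 = -1312175/3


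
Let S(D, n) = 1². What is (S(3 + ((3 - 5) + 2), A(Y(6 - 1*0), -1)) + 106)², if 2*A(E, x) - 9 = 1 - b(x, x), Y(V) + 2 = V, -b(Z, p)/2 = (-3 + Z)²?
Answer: 11449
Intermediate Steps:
b(Z, p) = -2*(-3 + Z)²
Y(V) = -2 + V
A(E, x) = 5 + (-3 + x)² (A(E, x) = 9/2 + (1 - (-2)*(-3 + x)²)/2 = 9/2 + (1 + 2*(-3 + x)²)/2 = 9/2 + (½ + (-3 + x)²) = 5 + (-3 + x)²)
S(D, n) = 1
(S(3 + ((3 - 5) + 2), A(Y(6 - 1*0), -1)) + 106)² = (1 + 106)² = 107² = 11449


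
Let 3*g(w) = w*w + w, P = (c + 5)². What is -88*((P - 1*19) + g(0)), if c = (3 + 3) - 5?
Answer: -1496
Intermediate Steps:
c = 1 (c = 6 - 5 = 1)
P = 36 (P = (1 + 5)² = 6² = 36)
g(w) = w/3 + w²/3 (g(w) = (w*w + w)/3 = (w² + w)/3 = (w + w²)/3 = w/3 + w²/3)
-88*((P - 1*19) + g(0)) = -88*((36 - 1*19) + (⅓)*0*(1 + 0)) = -88*((36 - 19) + (⅓)*0*1) = -88*(17 + 0) = -88*17 = -1496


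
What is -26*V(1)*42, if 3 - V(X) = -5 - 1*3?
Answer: -12012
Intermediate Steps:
V(X) = 11 (V(X) = 3 - (-5 - 1*3) = 3 - (-5 - 3) = 3 - 1*(-8) = 3 + 8 = 11)
-26*V(1)*42 = -26*11*42 = -286*42 = -12012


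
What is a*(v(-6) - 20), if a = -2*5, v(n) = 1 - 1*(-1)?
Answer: 180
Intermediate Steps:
v(n) = 2 (v(n) = 1 + 1 = 2)
a = -10
a*(v(-6) - 20) = -10*(2 - 20) = -10*(-18) = 180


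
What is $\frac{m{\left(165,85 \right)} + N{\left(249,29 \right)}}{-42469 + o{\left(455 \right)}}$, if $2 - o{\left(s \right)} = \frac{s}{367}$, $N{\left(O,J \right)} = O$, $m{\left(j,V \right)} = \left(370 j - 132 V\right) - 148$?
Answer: $- \frac{18324677}{15585844} \approx -1.1757$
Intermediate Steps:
$m{\left(j,V \right)} = -148 - 132 V + 370 j$ ($m{\left(j,V \right)} = \left(- 132 V + 370 j\right) - 148 = -148 - 132 V + 370 j$)
$o{\left(s \right)} = 2 - \frac{s}{367}$
$\frac{m{\left(165,85 \right)} + N{\left(249,29 \right)}}{-42469 + o{\left(455 \right)}} = \frac{\left(-148 - 11220 + 370 \cdot 165\right) + 249}{-42469 + \left(2 - \frac{455}{367}\right)} = \frac{\left(-148 - 11220 + 61050\right) + 249}{-42469 + \left(2 - \frac{455}{367}\right)} = \frac{49682 + 249}{-42469 + \frac{279}{367}} = \frac{49931}{- \frac{15585844}{367}} = 49931 \left(- \frac{367}{15585844}\right) = - \frac{18324677}{15585844}$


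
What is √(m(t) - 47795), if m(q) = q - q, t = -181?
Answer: 11*I*√395 ≈ 218.62*I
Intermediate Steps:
m(q) = 0
√(m(t) - 47795) = √(0 - 47795) = √(-47795) = 11*I*√395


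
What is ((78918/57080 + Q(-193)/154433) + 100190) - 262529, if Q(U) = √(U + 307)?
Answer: -4633115601/28540 + √114/154433 ≈ -1.6234e+5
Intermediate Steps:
Q(U) = √(307 + U)
((78918/57080 + Q(-193)/154433) + 100190) - 262529 = ((78918/57080 + √(307 - 193)/154433) + 100190) - 262529 = ((78918*(1/57080) + √114*(1/154433)) + 100190) - 262529 = ((39459/28540 + √114/154433) + 100190) - 262529 = (2859462059/28540 + √114/154433) - 262529 = -4633115601/28540 + √114/154433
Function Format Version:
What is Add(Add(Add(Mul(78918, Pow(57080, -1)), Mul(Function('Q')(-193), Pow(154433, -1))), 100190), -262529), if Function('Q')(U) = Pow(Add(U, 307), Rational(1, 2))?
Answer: Add(Rational(-4633115601, 28540), Mul(Rational(1, 154433), Pow(114, Rational(1, 2)))) ≈ -1.6234e+5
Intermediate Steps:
Function('Q')(U) = Pow(Add(307, U), Rational(1, 2))
Add(Add(Add(Mul(78918, Pow(57080, -1)), Mul(Function('Q')(-193), Pow(154433, -1))), 100190), -262529) = Add(Add(Add(Mul(78918, Pow(57080, -1)), Mul(Pow(Add(307, -193), Rational(1, 2)), Pow(154433, -1))), 100190), -262529) = Add(Add(Add(Mul(78918, Rational(1, 57080)), Mul(Pow(114, Rational(1, 2)), Rational(1, 154433))), 100190), -262529) = Add(Add(Add(Rational(39459, 28540), Mul(Rational(1, 154433), Pow(114, Rational(1, 2)))), 100190), -262529) = Add(Add(Rational(2859462059, 28540), Mul(Rational(1, 154433), Pow(114, Rational(1, 2)))), -262529) = Add(Rational(-4633115601, 28540), Mul(Rational(1, 154433), Pow(114, Rational(1, 2))))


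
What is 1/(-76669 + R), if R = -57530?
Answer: -1/134199 ≈ -7.4516e-6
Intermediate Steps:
1/(-76669 + R) = 1/(-76669 - 57530) = 1/(-134199) = -1/134199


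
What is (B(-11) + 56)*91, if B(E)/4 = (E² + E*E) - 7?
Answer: 90636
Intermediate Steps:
B(E) = -28 + 8*E² (B(E) = 4*((E² + E*E) - 7) = 4*((E² + E²) - 7) = 4*(2*E² - 7) = 4*(-7 + 2*E²) = -28 + 8*E²)
(B(-11) + 56)*91 = ((-28 + 8*(-11)²) + 56)*91 = ((-28 + 8*121) + 56)*91 = ((-28 + 968) + 56)*91 = (940 + 56)*91 = 996*91 = 90636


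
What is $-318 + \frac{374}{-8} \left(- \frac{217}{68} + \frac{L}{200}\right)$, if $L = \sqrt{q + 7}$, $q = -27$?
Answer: $- \frac{2701}{16} - \frac{187 i \sqrt{5}}{400} \approx -168.81 - 1.0454 i$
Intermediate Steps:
$L = 2 i \sqrt{5}$ ($L = \sqrt{-27 + 7} = \sqrt{-20} = 2 i \sqrt{5} \approx 4.4721 i$)
$-318 + \frac{374}{-8} \left(- \frac{217}{68} + \frac{L}{200}\right) = -318 + \frac{374}{-8} \left(- \frac{217}{68} + \frac{2 i \sqrt{5}}{200}\right) = -318 + 374 \left(- \frac{1}{8}\right) \left(\left(-217\right) \frac{1}{68} + 2 i \sqrt{5} \cdot \frac{1}{200}\right) = -318 - \frac{187 \left(- \frac{217}{68} + \frac{i \sqrt{5}}{100}\right)}{4} = -318 + \left(\frac{2387}{16} - \frac{187 i \sqrt{5}}{400}\right) = - \frac{2701}{16} - \frac{187 i \sqrt{5}}{400}$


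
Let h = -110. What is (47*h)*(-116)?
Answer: 599720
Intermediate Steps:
(47*h)*(-116) = (47*(-110))*(-116) = -5170*(-116) = 599720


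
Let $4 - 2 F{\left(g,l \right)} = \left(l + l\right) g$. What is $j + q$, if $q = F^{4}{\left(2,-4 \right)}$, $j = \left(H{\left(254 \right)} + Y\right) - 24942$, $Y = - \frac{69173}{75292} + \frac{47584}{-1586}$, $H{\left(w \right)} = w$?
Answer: $- \frac{878816095981}{59706556} \approx -14719.0$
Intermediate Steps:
$Y = - \frac{1846201453}{59706556}$ ($Y = \left(-69173\right) \frac{1}{75292} + 47584 \left(- \frac{1}{1586}\right) = - \frac{69173}{75292} - \frac{23792}{793} = - \frac{1846201453}{59706556} \approx -30.921$)
$F{\left(g,l \right)} = 2 - g l$ ($F{\left(g,l \right)} = 2 - \frac{\left(l + l\right) g}{2} = 2 - \frac{2 l g}{2} = 2 - \frac{2 g l}{2} = 2 - g l$)
$j = - \frac{1475881655981}{59706556}$ ($j = \left(254 - \frac{1846201453}{59706556}\right) - 24942 = \frac{13319263771}{59706556} - 24942 = - \frac{1475881655981}{59706556} \approx -24719.0$)
$q = 10000$ ($q = \left(2 - 2 \left(-4\right)\right)^{4} = \left(2 + 8\right)^{4} = 10^{4} = 10000$)
$j + q = - \frac{1475881655981}{59706556} + 10000 = - \frac{878816095981}{59706556}$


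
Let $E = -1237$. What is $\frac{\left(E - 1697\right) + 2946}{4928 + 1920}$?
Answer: $\frac{3}{1712} \approx 0.0017523$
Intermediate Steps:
$\frac{\left(E - 1697\right) + 2946}{4928 + 1920} = \frac{\left(-1237 - 1697\right) + 2946}{4928 + 1920} = \frac{-2934 + 2946}{6848} = 12 \cdot \frac{1}{6848} = \frac{3}{1712}$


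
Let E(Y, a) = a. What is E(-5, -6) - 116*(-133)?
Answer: 15422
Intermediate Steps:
E(-5, -6) - 116*(-133) = -6 - 116*(-133) = -6 + 15428 = 15422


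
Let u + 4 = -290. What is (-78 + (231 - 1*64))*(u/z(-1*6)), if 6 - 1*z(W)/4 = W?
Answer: -4361/8 ≈ -545.13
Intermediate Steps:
u = -294 (u = -4 - 290 = -294)
z(W) = 24 - 4*W
(-78 + (231 - 1*64))*(u/z(-1*6)) = (-78 + (231 - 1*64))*(-294/(24 - (-4)*6)) = (-78 + (231 - 64))*(-294/(24 - 4*(-6))) = (-78 + 167)*(-294/(24 + 24)) = 89*(-294/48) = 89*(-294*1/48) = 89*(-49/8) = -4361/8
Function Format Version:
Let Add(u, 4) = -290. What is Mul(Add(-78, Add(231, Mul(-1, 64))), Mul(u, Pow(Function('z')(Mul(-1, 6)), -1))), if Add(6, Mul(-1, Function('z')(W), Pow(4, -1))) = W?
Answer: Rational(-4361, 8) ≈ -545.13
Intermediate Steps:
u = -294 (u = Add(-4, -290) = -294)
Function('z')(W) = Add(24, Mul(-4, W))
Mul(Add(-78, Add(231, Mul(-1, 64))), Mul(u, Pow(Function('z')(Mul(-1, 6)), -1))) = Mul(Add(-78, Add(231, Mul(-1, 64))), Mul(-294, Pow(Add(24, Mul(-4, Mul(-1, 6))), -1))) = Mul(Add(-78, Add(231, -64)), Mul(-294, Pow(Add(24, Mul(-4, -6)), -1))) = Mul(Add(-78, 167), Mul(-294, Pow(Add(24, 24), -1))) = Mul(89, Mul(-294, Pow(48, -1))) = Mul(89, Mul(-294, Rational(1, 48))) = Mul(89, Rational(-49, 8)) = Rational(-4361, 8)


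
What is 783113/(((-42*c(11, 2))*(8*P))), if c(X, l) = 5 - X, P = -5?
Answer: -783113/10080 ≈ -77.690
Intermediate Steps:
783113/(((-42*c(11, 2))*(8*P))) = 783113/(((-42*(5 - 1*11))*(8*(-5)))) = 783113/((-42*(5 - 11)*(-40))) = 783113/((-42*(-6)*(-40))) = 783113/((252*(-40))) = 783113/(-10080) = 783113*(-1/10080) = -783113/10080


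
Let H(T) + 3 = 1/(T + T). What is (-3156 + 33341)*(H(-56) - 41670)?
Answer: -140884774745/112 ≈ -1.2579e+9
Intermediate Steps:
H(T) = -3 + 1/(2*T) (H(T) = -3 + 1/(T + T) = -3 + 1/(2*T))
(-3156 + 33341)*(H(-56) - 41670) = (-3156 + 33341)*((-3 + (1/2)/(-56)) - 41670) = 30185*((-3 + (1/2)*(-1/56)) - 41670) = 30185*((-3 - 1/112) - 41670) = 30185*(-337/112 - 41670) = 30185*(-4667377/112) = -140884774745/112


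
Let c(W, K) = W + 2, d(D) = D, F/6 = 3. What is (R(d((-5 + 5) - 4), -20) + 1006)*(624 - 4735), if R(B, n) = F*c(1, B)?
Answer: -4357660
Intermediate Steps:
F = 18 (F = 6*3 = 18)
c(W, K) = 2 + W
R(B, n) = 54 (R(B, n) = 18*(2 + 1) = 18*3 = 54)
(R(d((-5 + 5) - 4), -20) + 1006)*(624 - 4735) = (54 + 1006)*(624 - 4735) = 1060*(-4111) = -4357660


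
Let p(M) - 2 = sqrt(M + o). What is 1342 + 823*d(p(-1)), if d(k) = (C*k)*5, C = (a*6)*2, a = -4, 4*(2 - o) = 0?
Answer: -591218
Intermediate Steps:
o = 2 (o = 2 - 1/4*0 = 2 + 0 = 2)
p(M) = 2 + sqrt(2 + M) (p(M) = 2 + sqrt(M + 2) = 2 + sqrt(2 + M))
C = -48 (C = -4*6*2 = -24*2 = -48)
d(k) = -240*k (d(k) = -48*k*5 = -240*k)
1342 + 823*d(p(-1)) = 1342 + 823*(-240*(2 + sqrt(2 - 1))) = 1342 + 823*(-240*(2 + sqrt(1))) = 1342 + 823*(-240*(2 + 1)) = 1342 + 823*(-240*3) = 1342 + 823*(-720) = 1342 - 592560 = -591218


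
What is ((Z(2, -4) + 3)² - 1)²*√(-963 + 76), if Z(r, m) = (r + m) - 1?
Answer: I*√887 ≈ 29.783*I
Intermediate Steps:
Z(r, m) = -1 + m + r (Z(r, m) = (m + r) - 1 = -1 + m + r)
((Z(2, -4) + 3)² - 1)²*√(-963 + 76) = (((-1 - 4 + 2) + 3)² - 1)²*√(-963 + 76) = ((-3 + 3)² - 1)²*√(-887) = (0² - 1)²*(I*√887) = (0 - 1)²*(I*√887) = (-1)²*(I*√887) = 1*(I*√887) = I*√887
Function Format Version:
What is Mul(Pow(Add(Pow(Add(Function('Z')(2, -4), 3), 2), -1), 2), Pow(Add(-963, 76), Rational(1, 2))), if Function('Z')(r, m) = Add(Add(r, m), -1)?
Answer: Mul(I, Pow(887, Rational(1, 2))) ≈ Mul(29.783, I)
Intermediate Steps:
Function('Z')(r, m) = Add(-1, m, r) (Function('Z')(r, m) = Add(Add(m, r), -1) = Add(-1, m, r))
Mul(Pow(Add(Pow(Add(Function('Z')(2, -4), 3), 2), -1), 2), Pow(Add(-963, 76), Rational(1, 2))) = Mul(Pow(Add(Pow(Add(Add(-1, -4, 2), 3), 2), -1), 2), Pow(Add(-963, 76), Rational(1, 2))) = Mul(Pow(Add(Pow(Add(-3, 3), 2), -1), 2), Pow(-887, Rational(1, 2))) = Mul(Pow(Add(Pow(0, 2), -1), 2), Mul(I, Pow(887, Rational(1, 2)))) = Mul(Pow(Add(0, -1), 2), Mul(I, Pow(887, Rational(1, 2)))) = Mul(Pow(-1, 2), Mul(I, Pow(887, Rational(1, 2)))) = Mul(1, Mul(I, Pow(887, Rational(1, 2)))) = Mul(I, Pow(887, Rational(1, 2)))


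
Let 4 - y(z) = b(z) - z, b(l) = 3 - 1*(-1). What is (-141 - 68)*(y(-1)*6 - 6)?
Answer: 2508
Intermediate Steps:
b(l) = 4 (b(l) = 3 + 1 = 4)
y(z) = z (y(z) = 4 - (4 - z) = 4 + (-4 + z) = z)
(-141 - 68)*(y(-1)*6 - 6) = (-141 - 68)*(-1*6 - 6) = -209*(-6 - 6) = -209*(-12) = 2508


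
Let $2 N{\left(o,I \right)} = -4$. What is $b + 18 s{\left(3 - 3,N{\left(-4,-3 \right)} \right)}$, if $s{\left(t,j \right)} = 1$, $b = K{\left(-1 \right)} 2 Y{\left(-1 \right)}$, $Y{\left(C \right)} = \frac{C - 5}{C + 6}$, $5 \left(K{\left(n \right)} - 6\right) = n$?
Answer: $\frac{102}{25} \approx 4.08$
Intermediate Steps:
$N{\left(o,I \right)} = -2$ ($N{\left(o,I \right)} = \frac{1}{2} \left(-4\right) = -2$)
$K{\left(n \right)} = 6 + \frac{n}{5}$
$Y{\left(C \right)} = \frac{-5 + C}{6 + C}$
$b = - \frac{348}{25}$ ($b = \left(6 + \frac{1}{5} \left(-1\right)\right) 2 \frac{-5 - 1}{6 - 1} = \left(6 - \frac{1}{5}\right) 2 \cdot \frac{1}{5} \left(-6\right) = \frac{29}{5} \cdot 2 \cdot \frac{1}{5} \left(-6\right) = \frac{58}{5} \left(- \frac{6}{5}\right) = - \frac{348}{25} \approx -13.92$)
$b + 18 s{\left(3 - 3,N{\left(-4,-3 \right)} \right)} = - \frac{348}{25} + 18 \cdot 1 = - \frac{348}{25} + 18 = \frac{102}{25}$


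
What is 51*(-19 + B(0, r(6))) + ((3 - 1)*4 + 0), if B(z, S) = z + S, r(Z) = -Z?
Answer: -1267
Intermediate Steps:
B(z, S) = S + z
51*(-19 + B(0, r(6))) + ((3 - 1)*4 + 0) = 51*(-19 + (-1*6 + 0)) + ((3 - 1)*4 + 0) = 51*(-19 + (-6 + 0)) + (2*4 + 0) = 51*(-19 - 6) + (8 + 0) = 51*(-25) + 8 = -1275 + 8 = -1267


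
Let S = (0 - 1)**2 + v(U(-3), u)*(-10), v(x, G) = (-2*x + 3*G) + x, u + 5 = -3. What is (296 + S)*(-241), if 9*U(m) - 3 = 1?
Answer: -1174393/9 ≈ -1.3049e+5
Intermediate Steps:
u = -8 (u = -5 - 3 = -8)
U(m) = 4/9 (U(m) = 1/3 + (1/9)*1 = 1/3 + 1/9 = 4/9)
v(x, G) = -x + 3*G
S = 2209/9 (S = (0 - 1)**2 + (-1*4/9 + 3*(-8))*(-10) = (-1)**2 + (-4/9 - 24)*(-10) = 1 - 220/9*(-10) = 1 + 2200/9 = 2209/9 ≈ 245.44)
(296 + S)*(-241) = (296 + 2209/9)*(-241) = (4873/9)*(-241) = -1174393/9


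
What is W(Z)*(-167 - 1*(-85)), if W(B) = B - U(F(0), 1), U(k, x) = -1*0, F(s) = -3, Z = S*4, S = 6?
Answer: -1968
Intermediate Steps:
Z = 24 (Z = 6*4 = 24)
U(k, x) = 0
W(B) = B (W(B) = B - 1*0 = B + 0 = B)
W(Z)*(-167 - 1*(-85)) = 24*(-167 - 1*(-85)) = 24*(-167 + 85) = 24*(-82) = -1968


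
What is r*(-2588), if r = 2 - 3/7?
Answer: -28468/7 ≈ -4066.9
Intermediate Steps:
r = 11/7 (r = 2 - 3/7 = 11/7 ≈ 1.5714)
r*(-2588) = (11/7)*(-2588) = -28468/7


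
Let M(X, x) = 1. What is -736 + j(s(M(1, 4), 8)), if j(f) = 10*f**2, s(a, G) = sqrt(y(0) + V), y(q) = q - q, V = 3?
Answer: -706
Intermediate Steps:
y(q) = 0
s(a, G) = sqrt(3) (s(a, G) = sqrt(0 + 3) = sqrt(3))
-736 + j(s(M(1, 4), 8)) = -736 + 10*(sqrt(3))**2 = -736 + 10*3 = -736 + 30 = -706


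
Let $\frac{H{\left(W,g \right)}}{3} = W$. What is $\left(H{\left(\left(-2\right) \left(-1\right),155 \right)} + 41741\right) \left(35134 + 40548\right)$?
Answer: $3159496454$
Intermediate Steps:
$H{\left(W,g \right)} = 3 W$
$\left(H{\left(\left(-2\right) \left(-1\right),155 \right)} + 41741\right) \left(35134 + 40548\right) = \left(3 \left(\left(-2\right) \left(-1\right)\right) + 41741\right) \left(35134 + 40548\right) = \left(3 \cdot 2 + 41741\right) 75682 = \left(6 + 41741\right) 75682 = 41747 \cdot 75682 = 3159496454$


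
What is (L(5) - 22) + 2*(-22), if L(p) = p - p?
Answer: -66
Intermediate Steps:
L(p) = 0
(L(5) - 22) + 2*(-22) = (0 - 22) + 2*(-22) = -22 - 44 = -66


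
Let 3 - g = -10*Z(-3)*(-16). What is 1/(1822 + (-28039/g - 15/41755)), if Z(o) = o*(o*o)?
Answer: 3281943/5958412268 ≈ 0.00055081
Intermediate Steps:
Z(o) = o³ (Z(o) = o*o² = o³)
g = 4323 (g = 3 - (-10*(-3)³)*(-16) = 3 - (-10*(-27))*(-16) = 3 - 270*(-16) = 3 - 1*(-4320) = 3 + 4320 = 4323)
1/(1822 + (-28039/g - 15/41755)) = 1/(1822 + (-28039/4323 - 15/41755)) = 1/(1822 + (-28039*1/4323 - 15*1/41755)) = 1/(1822 + (-2549/393 - 3/8351)) = 1/(1822 - 21287878/3281943) = 1/(5958412268/3281943) = 3281943/5958412268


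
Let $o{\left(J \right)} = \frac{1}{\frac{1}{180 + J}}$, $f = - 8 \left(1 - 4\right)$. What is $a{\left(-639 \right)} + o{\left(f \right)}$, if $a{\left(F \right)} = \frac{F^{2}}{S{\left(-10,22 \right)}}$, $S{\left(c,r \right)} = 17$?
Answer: $\frac{411789}{17} \approx 24223.0$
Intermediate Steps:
$f = 24$ ($f = \left(-8\right) \left(-3\right) = 24$)
$o{\left(J \right)} = 180 + J$
$a{\left(F \right)} = \frac{F^{2}}{17}$
$a{\left(-639 \right)} + o{\left(f \right)} = \frac{\left(-639\right)^{2}}{17} + \left(180 + 24\right) = \frac{1}{17} \cdot 408321 + 204 = \frac{408321}{17} + 204 = \frac{411789}{17}$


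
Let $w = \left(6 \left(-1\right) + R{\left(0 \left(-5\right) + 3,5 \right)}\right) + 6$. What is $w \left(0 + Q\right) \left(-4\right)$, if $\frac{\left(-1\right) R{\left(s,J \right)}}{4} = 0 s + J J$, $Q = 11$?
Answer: $4400$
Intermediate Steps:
$R{\left(s,J \right)} = - 4 J^{2}$ ($R{\left(s,J \right)} = - 4 \left(0 s + J J\right) = - 4 \left(0 + J^{2}\right) = - 4 J^{2}$)
$w = -100$ ($w = \left(6 \left(-1\right) - 4 \cdot 5^{2}\right) + 6 = \left(-6 - 100\right) + 6 = -106 + 6 = -100$)
$w \left(0 + Q\right) \left(-4\right) = - 100 \left(0 + 11\right) \left(-4\right) = - 100 \cdot 11 \left(-4\right) = \left(-100\right) \left(-44\right) = 4400$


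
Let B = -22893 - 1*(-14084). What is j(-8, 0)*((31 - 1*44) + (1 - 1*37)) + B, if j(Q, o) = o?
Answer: -8809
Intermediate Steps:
B = -8809 (B = -22893 + 14084 = -8809)
j(-8, 0)*((31 - 1*44) + (1 - 1*37)) + B = 0*((31 - 1*44) + (1 - 1*37)) - 8809 = 0*((31 - 44) + (1 - 37)) - 8809 = 0*(-13 - 36) - 8809 = 0*(-49) - 8809 = 0 - 8809 = -8809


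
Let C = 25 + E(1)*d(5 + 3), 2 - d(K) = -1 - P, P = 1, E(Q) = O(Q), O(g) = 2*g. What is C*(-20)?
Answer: -660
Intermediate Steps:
E(Q) = 2*Q
d(K) = 4 (d(K) = 2 - (-1 - 1*1) = 2 - (-1 - 1) = 2 - 1*(-2) = 2 + 2 = 4)
C = 33 (C = 25 + (2*1)*4 = 25 + 2*4 = 25 + 8 = 33)
C*(-20) = 33*(-20) = -660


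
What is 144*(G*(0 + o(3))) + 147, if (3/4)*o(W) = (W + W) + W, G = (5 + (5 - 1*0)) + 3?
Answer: 22611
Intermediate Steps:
G = 13 (G = (5 + (5 + 0)) + 3 = (5 + 5) + 3 = 10 + 3 = 13)
o(W) = 4*W (o(W) = 4*((W + W) + W)/3 = 4*(2*W + W)/3 = 4*(3*W)/3 = 4*W)
144*(G*(0 + o(3))) + 147 = 144*(13*(0 + 4*3)) + 147 = 144*(13*(0 + 12)) + 147 = 144*(13*12) + 147 = 144*156 + 147 = 22464 + 147 = 22611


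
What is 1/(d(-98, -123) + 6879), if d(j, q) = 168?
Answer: 1/7047 ≈ 0.00014190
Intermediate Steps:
1/(d(-98, -123) + 6879) = 1/(168 + 6879) = 1/7047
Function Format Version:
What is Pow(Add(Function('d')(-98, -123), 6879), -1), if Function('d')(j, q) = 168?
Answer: Rational(1, 7047) ≈ 0.00014190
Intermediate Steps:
Pow(Add(Function('d')(-98, -123), 6879), -1) = Pow(Add(168, 6879), -1) = Pow(7047, -1) = Rational(1, 7047)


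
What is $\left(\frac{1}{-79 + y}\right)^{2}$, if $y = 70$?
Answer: $\frac{1}{81} \approx 0.012346$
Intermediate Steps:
$\left(\frac{1}{-79 + y}\right)^{2} = \left(\frac{1}{-79 + 70}\right)^{2} = \left(\frac{1}{-9}\right)^{2} = \left(- \frac{1}{9}\right)^{2} = \frac{1}{81}$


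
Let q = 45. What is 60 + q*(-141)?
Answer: -6285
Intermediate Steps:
60 + q*(-141) = 60 + 45*(-141) = 60 - 6345 = -6285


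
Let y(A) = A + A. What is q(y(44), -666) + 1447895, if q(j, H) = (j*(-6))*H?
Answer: 1799543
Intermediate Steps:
y(A) = 2*A
q(j, H) = -6*H*j (q(j, H) = (-6*j)*H = -6*H*j)
q(y(44), -666) + 1447895 = -6*(-666)*2*44 + 1447895 = -6*(-666)*88 + 1447895 = 351648 + 1447895 = 1799543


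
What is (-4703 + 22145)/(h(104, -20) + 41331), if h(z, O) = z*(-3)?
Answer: 5814/13673 ≈ 0.42522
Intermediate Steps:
h(z, O) = -3*z
(-4703 + 22145)/(h(104, -20) + 41331) = (-4703 + 22145)/(-3*104 + 41331) = 17442/(-312 + 41331) = 17442/41019 = 17442*(1/41019) = 5814/13673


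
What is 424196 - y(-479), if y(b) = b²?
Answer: 194755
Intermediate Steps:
424196 - y(-479) = 424196 - 1*(-479)² = 424196 - 1*229441 = 424196 - 229441 = 194755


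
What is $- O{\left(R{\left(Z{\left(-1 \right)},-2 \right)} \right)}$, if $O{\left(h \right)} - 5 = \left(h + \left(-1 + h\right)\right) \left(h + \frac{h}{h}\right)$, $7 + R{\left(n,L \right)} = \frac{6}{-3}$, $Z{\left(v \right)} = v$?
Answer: $-157$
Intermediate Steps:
$R{\left(n,L \right)} = -9$ ($R{\left(n,L \right)} = -7 + \frac{6}{-3} = -7 + 6 \left(- \frac{1}{3}\right) = -7 - 2 = -9$)
$O{\left(h \right)} = 5 + \left(1 + h\right) \left(-1 + 2 h\right)$ ($O{\left(h \right)} = 5 + \left(h + \left(-1 + h\right)\right) \left(h + \frac{h}{h}\right) = 5 + \left(-1 + 2 h\right) \left(h + 1\right) = 5 + \left(-1 + 2 h\right) \left(1 + h\right) = 5 + \left(1 + h\right) \left(-1 + 2 h\right)$)
$- O{\left(R{\left(Z{\left(-1 \right)},-2 \right)} \right)} = - (4 - 9 + 2 \left(-9\right)^{2}) = - (4 - 9 + 2 \cdot 81) = - (4 - 9 + 162) = \left(-1\right) 157 = -157$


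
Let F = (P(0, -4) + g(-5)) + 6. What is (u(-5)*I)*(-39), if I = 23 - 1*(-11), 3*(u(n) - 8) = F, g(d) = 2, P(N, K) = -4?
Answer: -12376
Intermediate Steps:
F = 4 (F = (-4 + 2) + 6 = -2 + 6 = 4)
u(n) = 28/3 (u(n) = 8 + (1/3)*4 = 8 + 4/3 = 28/3)
I = 34 (I = 23 + 11 = 34)
(u(-5)*I)*(-39) = ((28/3)*34)*(-39) = (952/3)*(-39) = -12376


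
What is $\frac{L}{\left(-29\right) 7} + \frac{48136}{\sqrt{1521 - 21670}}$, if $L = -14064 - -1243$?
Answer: $\frac{12821}{203} - \frac{48136 i \sqrt{20149}}{20149} \approx 63.158 - 339.11 i$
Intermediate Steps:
$L = -12821$ ($L = -14064 + 1243 = -12821$)
$\frac{L}{\left(-29\right) 7} + \frac{48136}{\sqrt{1521 - 21670}} = - \frac{12821}{\left(-29\right) 7} + \frac{48136}{\sqrt{1521 - 21670}} = - \frac{12821}{-203} + \frac{48136}{\sqrt{-20149}} = \left(-12821\right) \left(- \frac{1}{203}\right) + \frac{48136}{i \sqrt{20149}} = \frac{12821}{203} + 48136 \left(- \frac{i \sqrt{20149}}{20149}\right) = \frac{12821}{203} - \frac{48136 i \sqrt{20149}}{20149}$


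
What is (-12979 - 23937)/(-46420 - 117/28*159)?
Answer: 1033648/1318363 ≈ 0.78404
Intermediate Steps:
(-12979 - 23937)/(-46420 - 117/28*159) = -36916/(-46420 - 117*1/28*159) = -36916/(-46420 - 117/28*159) = -36916/(-46420 - 18603/28) = -36916/(-1318363/28) = -36916*(-28/1318363) = 1033648/1318363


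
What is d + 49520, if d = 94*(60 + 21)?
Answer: 57134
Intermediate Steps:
d = 7614 (d = 94*81 = 7614)
d + 49520 = 7614 + 49520 = 57134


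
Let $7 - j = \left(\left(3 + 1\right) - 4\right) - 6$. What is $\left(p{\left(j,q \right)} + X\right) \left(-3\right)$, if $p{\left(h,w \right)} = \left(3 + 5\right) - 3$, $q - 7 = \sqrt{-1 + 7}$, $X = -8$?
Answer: $9$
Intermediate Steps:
$q = 7 + \sqrt{6}$ ($q = 7 + \sqrt{-1 + 7} = 7 + \sqrt{6} \approx 9.4495$)
$j = 13$ ($j = 7 - \left(\left(\left(3 + 1\right) - 4\right) - 6\right) = 7 - \left(\left(4 - 4\right) - 6\right) = 7 - \left(0 - 6\right) = 7 - -6 = 7 + 6 = 13$)
$p{\left(h,w \right)} = 5$ ($p{\left(h,w \right)} = 8 - 3 = 5$)
$\left(p{\left(j,q \right)} + X\right) \left(-3\right) = \left(5 - 8\right) \left(-3\right) = \left(-3\right) \left(-3\right) = 9$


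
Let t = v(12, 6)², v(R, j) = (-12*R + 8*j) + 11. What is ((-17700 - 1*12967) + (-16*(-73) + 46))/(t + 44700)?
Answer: -29453/51925 ≈ -0.56722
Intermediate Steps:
v(R, j) = 11 - 12*R + 8*j
t = 7225 (t = (11 - 12*12 + 8*6)² = (11 - 144 + 48)² = (-85)² = 7225)
((-17700 - 1*12967) + (-16*(-73) + 46))/(t + 44700) = ((-17700 - 1*12967) + (-16*(-73) + 46))/(7225 + 44700) = ((-17700 - 12967) + (1168 + 46))/51925 = (-30667 + 1214)*(1/51925) = -29453*1/51925 = -29453/51925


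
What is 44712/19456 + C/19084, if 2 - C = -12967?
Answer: 34550271/11603072 ≈ 2.9777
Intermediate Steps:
C = 12969 (C = 2 - 1*(-12967) = 2 + 12967 = 12969)
44712/19456 + C/19084 = 44712/19456 + 12969/19084 = 44712*(1/19456) + 12969*(1/19084) = 5589/2432 + 12969/19084 = 34550271/11603072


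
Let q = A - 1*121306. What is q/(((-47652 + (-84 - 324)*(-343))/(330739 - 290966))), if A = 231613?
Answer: 1462413437/30764 ≈ 47537.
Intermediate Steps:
q = 110307 (q = 231613 - 1*121306 = 231613 - 121306 = 110307)
q/(((-47652 + (-84 - 324)*(-343))/(330739 - 290966))) = 110307/(((-47652 + (-84 - 324)*(-343))/(330739 - 290966))) = 110307/(((-47652 - 408*(-343))/39773)) = 110307/(((-47652 + 139944)*(1/39773))) = 110307/((92292*(1/39773))) = 110307/(92292/39773) = 110307*(39773/92292) = 1462413437/30764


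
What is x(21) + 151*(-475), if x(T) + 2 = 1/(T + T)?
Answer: -3012533/42 ≈ -71727.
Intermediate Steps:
x(T) = -2 + 1/(2*T) (x(T) = -2 + 1/(T + T) = -2 + 1/(2*T))
x(21) + 151*(-475) = (-2 + (½)/21) + 151*(-475) = (-2 + (½)*(1/21)) - 71725 = (-2 + 1/42) - 71725 = -83/42 - 71725 = -3012533/42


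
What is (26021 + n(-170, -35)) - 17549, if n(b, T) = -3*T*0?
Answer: 8472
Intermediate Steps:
n(b, T) = 0
(26021 + n(-170, -35)) - 17549 = (26021 + 0) - 17549 = 26021 - 17549 = 8472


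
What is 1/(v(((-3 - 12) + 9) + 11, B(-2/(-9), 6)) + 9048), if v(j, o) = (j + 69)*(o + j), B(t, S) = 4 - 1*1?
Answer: 1/9640 ≈ 0.00010373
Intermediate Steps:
B(t, S) = 3 (B(t, S) = 4 - 1 = 3)
v(j, o) = (69 + j)*(j + o)
1/(v(((-3 - 12) + 9) + 11, B(-2/(-9), 6)) + 9048) = 1/(((((-3 - 12) + 9) + 11)**2 + 69*(((-3 - 12) + 9) + 11) + 69*3 + (((-3 - 12) + 9) + 11)*3) + 9048) = 1/((((-15 + 9) + 11)**2 + 69*((-15 + 9) + 11) + 207 + ((-15 + 9) + 11)*3) + 9048) = 1/(((-6 + 11)**2 + 69*(-6 + 11) + 207 + (-6 + 11)*3) + 9048) = 1/((5**2 + 69*5 + 207 + 5*3) + 9048) = 1/((25 + 345 + 207 + 15) + 9048) = 1/(592 + 9048) = 1/9640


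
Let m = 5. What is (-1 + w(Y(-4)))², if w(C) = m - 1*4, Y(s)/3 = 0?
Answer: 0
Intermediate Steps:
Y(s) = 0 (Y(s) = 3*0 = 0)
w(C) = 1 (w(C) = 5 - 1*4 = 5 - 4 = 1)
(-1 + w(Y(-4)))² = (-1 + 1)² = 0² = 0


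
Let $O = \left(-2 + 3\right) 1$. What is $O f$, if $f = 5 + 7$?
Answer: $12$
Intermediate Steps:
$O = 1$ ($O = 1 \cdot 1 = 1$)
$f = 12$
$O f = 1 \cdot 12 = 12$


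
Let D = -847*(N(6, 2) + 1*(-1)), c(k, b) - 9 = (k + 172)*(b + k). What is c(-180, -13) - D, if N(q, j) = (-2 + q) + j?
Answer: 5788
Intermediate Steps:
N(q, j) = -2 + j + q
c(k, b) = 9 + (172 + k)*(b + k) (c(k, b) = 9 + (k + 172)*(b + k) = 9 + (172 + k)*(b + k))
D = -4235 (D = -847*((-2 + 2 + 6) + 1*(-1)) = -847*(6 - 1) = -847*5 = -4235)
c(-180, -13) - D = (9 + (-180)² + 172*(-13) + 172*(-180) - 13*(-180)) - 1*(-4235) = (9 + 32400 - 2236 - 30960 + 2340) + 4235 = 1553 + 4235 = 5788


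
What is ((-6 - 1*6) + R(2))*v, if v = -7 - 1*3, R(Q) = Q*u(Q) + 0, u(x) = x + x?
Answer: 40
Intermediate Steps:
u(x) = 2*x
R(Q) = 2*Q**2 (R(Q) = Q*(2*Q) + 0 = 2*Q**2 + 0 = 2*Q**2)
v = -10 (v = -7 - 3 = -10)
((-6 - 1*6) + R(2))*v = ((-6 - 1*6) + 2*2**2)*(-10) = ((-6 - 6) + 2*4)*(-10) = (-12 + 8)*(-10) = -4*(-10) = 40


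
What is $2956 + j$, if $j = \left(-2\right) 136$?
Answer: $2684$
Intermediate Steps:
$j = -272$
$2956 + j = 2956 - 272 = 2684$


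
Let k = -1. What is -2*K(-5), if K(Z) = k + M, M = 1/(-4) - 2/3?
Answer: 23/6 ≈ 3.8333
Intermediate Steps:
M = -11/12 (M = 1*(-1/4) - 2*1/3 = -1/4 - 2/3 = -11/12 ≈ -0.91667)
K(Z) = -23/12 (K(Z) = -1 - 11/12 = -23/12)
-2*K(-5) = -2*(-23/12) = 23/6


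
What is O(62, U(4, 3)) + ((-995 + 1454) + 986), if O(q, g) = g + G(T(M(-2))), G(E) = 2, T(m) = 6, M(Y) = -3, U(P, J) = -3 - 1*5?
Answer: 1439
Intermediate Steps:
U(P, J) = -8 (U(P, J) = -3 - 5 = -8)
O(q, g) = 2 + g (O(q, g) = g + 2 = 2 + g)
O(62, U(4, 3)) + ((-995 + 1454) + 986) = (2 - 8) + ((-995 + 1454) + 986) = -6 + (459 + 986) = -6 + 1445 = 1439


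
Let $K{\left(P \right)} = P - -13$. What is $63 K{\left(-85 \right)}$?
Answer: $-4536$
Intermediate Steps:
$K{\left(P \right)} = 13 + P$ ($K{\left(P \right)} = P + 13 = 13 + P$)
$63 K{\left(-85 \right)} = 63 \left(13 - 85\right) = 63 \left(-72\right) = -4536$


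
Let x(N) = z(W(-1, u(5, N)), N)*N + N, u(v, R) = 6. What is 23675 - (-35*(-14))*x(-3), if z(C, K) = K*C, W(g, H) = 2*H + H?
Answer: -54235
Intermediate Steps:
W(g, H) = 3*H
z(C, K) = C*K
x(N) = N + 18*N**2 (x(N) = ((3*6)*N)*N + N = (18*N)*N + N = 18*N**2 + N = N + 18*N**2)
23675 - (-35*(-14))*x(-3) = 23675 - (-35*(-14))*(-3*(1 + 18*(-3))) = 23675 - 490*(-3*(1 - 54)) = 23675 - 490*(-3*(-53)) = 23675 - 490*159 = 23675 - 1*77910 = 23675 - 77910 = -54235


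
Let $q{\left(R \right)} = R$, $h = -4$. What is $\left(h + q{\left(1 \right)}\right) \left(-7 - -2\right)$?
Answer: $15$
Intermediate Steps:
$\left(h + q{\left(1 \right)}\right) \left(-7 - -2\right) = \left(-4 + 1\right) \left(-7 - -2\right) = - 3 \left(-7 + 2\right) = \left(-3\right) \left(-5\right) = 15$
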